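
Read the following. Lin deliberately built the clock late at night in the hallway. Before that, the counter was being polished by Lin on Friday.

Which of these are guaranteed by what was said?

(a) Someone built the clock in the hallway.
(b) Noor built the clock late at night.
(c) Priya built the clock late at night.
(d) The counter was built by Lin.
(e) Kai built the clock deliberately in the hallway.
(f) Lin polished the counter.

(a), (f)

(a) Entailed — every conjunct here is already in the original building event.
(b) Not entailed — the passage has Lin building the clock, not Noor.
(c) Not entailed — the passage has Lin building the clock, not Priya.
(d) Not entailed — Lin built the clock, not the counter; the counter belongs to the polishing event.
(e) Not entailed — the passage has Lin building the clock, not Kai.
(f) Entailed — 'polish' is an activity; 'was polishing' entails that some polishing happened, so 'polished' holds.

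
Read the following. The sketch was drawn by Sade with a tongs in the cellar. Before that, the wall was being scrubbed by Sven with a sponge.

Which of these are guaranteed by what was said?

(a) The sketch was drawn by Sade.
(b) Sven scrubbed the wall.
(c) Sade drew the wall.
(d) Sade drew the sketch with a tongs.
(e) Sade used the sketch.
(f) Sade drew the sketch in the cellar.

(a) Entailed — this follows by dropping conjuncts from the drawing event's description.
(b) Entailed — 'scrub' is an activity; 'was scrubbing' entails that some scrubbing happened, so 'scrubbed' holds.
(c) Not entailed — Sade drew the sketch, not the wall; the wall belongs to the scrubbing event.
(d) Entailed — dropping 'in the cellar' leaves a sub-description the original still satisfies.
(e) Not entailed — the sketch is the patient, not an instrument — Sade used a tongs.
(f) Entailed — dropping 'with a tongs' leaves a sub-description the original still satisfies.

(a), (b), (d), (f)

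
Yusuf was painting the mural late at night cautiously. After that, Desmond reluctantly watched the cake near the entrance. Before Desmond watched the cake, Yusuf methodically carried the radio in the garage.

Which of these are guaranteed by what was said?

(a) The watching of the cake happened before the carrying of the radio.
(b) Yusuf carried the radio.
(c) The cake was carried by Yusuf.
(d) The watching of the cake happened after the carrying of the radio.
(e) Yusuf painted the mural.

(a) Not entailed — the narrative places the carrying before the watching, not after.
(b) Entailed — the original entails any weakening of itself; this just drops 'in the garage', 'methodically'.
(c) Not entailed — Yusuf carried the radio, not the cake; the cake belongs to the watching event.
(d) Entailed — the narrative places the carrying before the watching.
(e) Not entailed — 'was painting' is progressive on an accomplishment; it does not entail the completed 'painted'.

(b), (d)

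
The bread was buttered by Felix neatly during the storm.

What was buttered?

'the bread' marks the patient of the buttering event.

the bread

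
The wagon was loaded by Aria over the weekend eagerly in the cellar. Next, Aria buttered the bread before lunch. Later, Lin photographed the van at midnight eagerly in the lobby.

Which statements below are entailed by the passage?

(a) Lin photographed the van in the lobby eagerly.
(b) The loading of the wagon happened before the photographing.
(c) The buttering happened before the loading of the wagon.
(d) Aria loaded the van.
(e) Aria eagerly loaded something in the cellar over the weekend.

(a) Entailed — the original entails any weakening of itself; this just drops 'at midnight'.
(b) Entailed — the narrative places the loading before the photographing.
(c) Not entailed — the narrative places the loading before the buttering, not after.
(d) Not entailed — Aria loaded the wagon, not the van; the van belongs to the photographing event.
(e) Entailed — every conjunct here is already in the original loading event.

(a), (b), (e)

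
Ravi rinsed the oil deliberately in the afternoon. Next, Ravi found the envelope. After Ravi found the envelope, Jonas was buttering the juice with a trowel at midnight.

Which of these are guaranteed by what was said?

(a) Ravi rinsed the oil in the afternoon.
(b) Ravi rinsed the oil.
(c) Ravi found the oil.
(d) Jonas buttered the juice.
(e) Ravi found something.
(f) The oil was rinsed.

(a), (b), (e), (f)

(a) Entailed — this follows by dropping conjuncts from the rinsing event's description.
(b) Entailed — this follows by dropping conjuncts from the rinsing event's description.
(c) Not entailed — Ravi found the envelope, not the oil; the oil belongs to the rinsing event.
(d) Not entailed — 'was buttering' is progressive on an accomplishment; it does not entail the completed 'buttered'.
(e) Entailed — this follows by dropping conjuncts from the finding event's description.
(f) Entailed — this follows by dropping conjuncts from the rinsing event's description.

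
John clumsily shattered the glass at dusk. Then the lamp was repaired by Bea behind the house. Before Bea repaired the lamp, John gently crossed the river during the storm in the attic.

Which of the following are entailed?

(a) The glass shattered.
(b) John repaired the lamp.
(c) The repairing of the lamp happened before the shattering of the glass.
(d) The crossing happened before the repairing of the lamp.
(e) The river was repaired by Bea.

(a), (d)

(a) Entailed — 'John shattered the glass' is causative; it entails the inchoative 'the glass shattered'.
(b) Not entailed — the passage has Bea repairing the lamp, not John.
(c) Not entailed — the narrative places the shattering before the repairing, not after.
(d) Entailed — the narrative places the crossing before the repairing.
(e) Not entailed — Bea repaired the lamp, not the river; the river belongs to the crossing event.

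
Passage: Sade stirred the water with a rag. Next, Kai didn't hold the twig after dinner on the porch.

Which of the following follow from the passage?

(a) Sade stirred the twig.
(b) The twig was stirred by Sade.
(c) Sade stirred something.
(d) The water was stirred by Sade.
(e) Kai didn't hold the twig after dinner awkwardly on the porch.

(a) Not entailed — Sade stirred the water, not the twig; the twig belongs to the holding event.
(b) Not entailed — Sade stirred the water, not the twig; the twig belongs to the holding event.
(c) Entailed — the original entails any weakening of itself; this just drops 'with a rag' and generalizes the patient.
(d) Entailed — the original entails any weakening of itself; this just drops 'with a rag'.
(e) Entailed — under negation, adding a further restriction is entailed: if no such holding event occurred, none occurred awkwardly either.

(c), (d), (e)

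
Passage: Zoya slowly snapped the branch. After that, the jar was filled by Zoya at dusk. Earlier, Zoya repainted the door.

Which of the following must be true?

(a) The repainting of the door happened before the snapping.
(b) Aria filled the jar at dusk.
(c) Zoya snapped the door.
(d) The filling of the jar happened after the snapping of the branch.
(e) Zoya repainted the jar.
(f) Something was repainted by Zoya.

(d), (f)

(a) Not entailed — the narrative doesn't order the repainting relative to the snapping.
(b) Not entailed — the passage has Zoya filling the jar, not Aria.
(c) Not entailed — Zoya snapped the branch, not the door; the door belongs to the repainting event.
(d) Entailed — the narrative places the snapping before the filling.
(e) Not entailed — Zoya repainted the door, not the jar; the jar belongs to the filling event.
(f) Entailed — generalizing the patient leaves a sub-description the original still satisfies.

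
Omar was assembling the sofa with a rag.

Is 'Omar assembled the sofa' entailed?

no

'was assembling' is progressive; for an accomplishment like 'assemble the sofa', it doesn't entail completion.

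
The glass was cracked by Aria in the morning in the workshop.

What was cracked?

'the glass' marks the patient of the cracking event.

the glass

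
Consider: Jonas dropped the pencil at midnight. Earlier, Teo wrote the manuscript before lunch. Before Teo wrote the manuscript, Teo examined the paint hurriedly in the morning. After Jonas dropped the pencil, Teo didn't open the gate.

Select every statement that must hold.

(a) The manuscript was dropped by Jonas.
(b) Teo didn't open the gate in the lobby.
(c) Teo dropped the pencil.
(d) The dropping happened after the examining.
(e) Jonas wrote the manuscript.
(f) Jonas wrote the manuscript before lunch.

(b), (d)

(a) Not entailed — Jonas dropped the pencil, not the manuscript; the manuscript belongs to the writing event.
(b) Entailed — under negation, adding a further restriction is entailed: if no such opening event occurred, none occurred in the lobby either.
(c) Not entailed — the passage has Jonas dropping the pencil, not Teo.
(d) Entailed — the narrative places the examining before the dropping.
(e) Not entailed — the passage has Teo writing the manuscript, not Jonas.
(f) Not entailed — the passage has Teo writing the manuscript, not Jonas.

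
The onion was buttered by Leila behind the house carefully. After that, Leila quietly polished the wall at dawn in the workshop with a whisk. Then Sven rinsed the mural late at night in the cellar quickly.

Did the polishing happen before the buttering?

no

The narrative orders the buttering before the polishing.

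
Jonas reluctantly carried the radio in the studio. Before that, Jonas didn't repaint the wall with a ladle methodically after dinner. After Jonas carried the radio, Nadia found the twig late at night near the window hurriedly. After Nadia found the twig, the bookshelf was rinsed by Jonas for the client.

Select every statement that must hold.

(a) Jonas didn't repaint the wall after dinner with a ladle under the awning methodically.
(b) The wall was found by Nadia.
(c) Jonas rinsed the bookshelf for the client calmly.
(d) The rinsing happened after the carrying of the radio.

(a), (d)

(a) Entailed — under negation, adding a further restriction is entailed: if no such repainting event occurred, none occurred under the awning either.
(b) Not entailed — Nadia found the twig, not the wall; the wall belongs to the repainting event.
(c) Not entailed — 'calmly' adds information not in the original event.
(d) Entailed — the narrative places the carrying before the rinsing.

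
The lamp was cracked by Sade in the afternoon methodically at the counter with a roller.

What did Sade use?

a roller

'with a roller' marks the instrument of the cracking event.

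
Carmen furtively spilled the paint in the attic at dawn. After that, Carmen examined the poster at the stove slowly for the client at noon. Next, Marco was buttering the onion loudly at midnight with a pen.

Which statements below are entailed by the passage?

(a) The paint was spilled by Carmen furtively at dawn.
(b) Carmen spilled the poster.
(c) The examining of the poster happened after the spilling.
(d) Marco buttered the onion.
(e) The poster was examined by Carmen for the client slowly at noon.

(a) Entailed — every conjunct here is already in the original spilling event.
(b) Not entailed — Carmen spilled the paint, not the poster; the poster belongs to the examining event.
(c) Entailed — the narrative places the spilling before the examining.
(d) Not entailed — 'was buttering' is progressive on an accomplishment; it does not entail the completed 'buttered'.
(e) Entailed — the original entails any weakening of itself; this just drops 'at the stove'.

(a), (c), (e)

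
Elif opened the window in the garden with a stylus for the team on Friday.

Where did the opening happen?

'in the garden' marks the location of the opening event.

in the garden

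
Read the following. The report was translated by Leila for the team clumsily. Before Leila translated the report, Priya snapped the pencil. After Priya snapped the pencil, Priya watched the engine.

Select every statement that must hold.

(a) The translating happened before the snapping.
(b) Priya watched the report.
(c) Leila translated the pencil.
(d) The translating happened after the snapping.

(a) Not entailed — the narrative places the snapping before the translating, not after.
(b) Not entailed — Priya watched the engine, not the report; the report belongs to the translating event.
(c) Not entailed — Leila translated the report, not the pencil; the pencil belongs to the snapping event.
(d) Entailed — the narrative places the snapping before the translating.

(d)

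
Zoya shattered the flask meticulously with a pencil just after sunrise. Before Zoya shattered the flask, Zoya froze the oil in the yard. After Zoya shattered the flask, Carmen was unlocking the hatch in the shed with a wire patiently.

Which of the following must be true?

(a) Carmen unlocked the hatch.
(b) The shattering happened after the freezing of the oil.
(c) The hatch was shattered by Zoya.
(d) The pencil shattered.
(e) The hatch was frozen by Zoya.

(a) Not entailed — 'was unlocking' is progressive on an accomplishment; it does not entail the completed 'unlocked'.
(b) Entailed — the narrative places the freezing before the shattering.
(c) Not entailed — Zoya shattered the flask, not the hatch; the hatch belongs to the unlocking event.
(d) Not entailed — the flask is what shattered, not the pencil.
(e) Not entailed — Zoya froze the oil, not the hatch; the hatch belongs to the unlocking event.

(b)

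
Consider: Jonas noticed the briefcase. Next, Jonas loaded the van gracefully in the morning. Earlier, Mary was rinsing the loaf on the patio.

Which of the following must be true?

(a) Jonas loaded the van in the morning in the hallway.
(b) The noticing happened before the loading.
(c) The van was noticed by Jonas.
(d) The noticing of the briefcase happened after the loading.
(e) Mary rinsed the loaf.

(b), (e)

(a) Not entailed — 'in the hallway' adds information not in the original event.
(b) Entailed — the narrative places the noticing before the loading.
(c) Not entailed — Jonas noticed the briefcase, not the van; the van belongs to the loading event.
(d) Not entailed — the narrative places the noticing before the loading, not after.
(e) Entailed — 'rinse' is an activity; 'was rinsing' entails that some rinsing happened, so 'rinsed' holds.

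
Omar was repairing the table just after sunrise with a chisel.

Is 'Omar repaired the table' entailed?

no

'was repairing' is progressive; for an accomplishment like 'repair the table', it doesn't entail completion.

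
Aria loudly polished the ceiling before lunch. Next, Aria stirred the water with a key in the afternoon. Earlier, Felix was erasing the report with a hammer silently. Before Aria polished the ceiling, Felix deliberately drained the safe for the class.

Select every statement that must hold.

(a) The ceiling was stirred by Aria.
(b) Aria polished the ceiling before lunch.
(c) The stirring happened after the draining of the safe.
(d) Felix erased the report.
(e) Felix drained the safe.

(a) Not entailed — Aria stirred the water, not the ceiling; the ceiling belongs to the polishing event.
(b) Entailed — the original entails any weakening of itself; this just drops 'loudly'.
(c) Entailed — the narrative places the draining before the stirring.
(d) Not entailed — 'was erasing' is progressive on an accomplishment; it does not entail the completed 'erased'.
(e) Entailed — dropping 'deliberately', 'for the class' leaves a sub-description the original still satisfies.

(b), (c), (e)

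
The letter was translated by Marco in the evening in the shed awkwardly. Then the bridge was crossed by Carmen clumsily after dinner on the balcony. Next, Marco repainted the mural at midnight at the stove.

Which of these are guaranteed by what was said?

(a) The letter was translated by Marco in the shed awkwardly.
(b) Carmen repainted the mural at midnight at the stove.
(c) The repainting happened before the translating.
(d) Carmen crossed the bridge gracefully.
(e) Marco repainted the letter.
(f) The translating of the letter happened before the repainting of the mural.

(a), (f)

(a) Entailed — the original entails any weakening of itself; this just drops 'in the evening'.
(b) Not entailed — the passage has Marco repainting the mural, not Carmen.
(c) Not entailed — the narrative places the translating before the repainting, not after.
(d) Not entailed — 'gracefully' adds a manner not in (and inconsistent with) the original.
(e) Not entailed — Marco repainted the mural, not the letter; the letter belongs to the translating event.
(f) Entailed — the narrative places the translating before the repainting.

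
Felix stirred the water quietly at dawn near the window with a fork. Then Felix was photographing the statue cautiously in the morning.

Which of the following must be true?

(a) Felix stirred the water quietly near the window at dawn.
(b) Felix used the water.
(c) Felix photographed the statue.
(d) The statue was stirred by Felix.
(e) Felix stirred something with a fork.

(a) Entailed — every conjunct here is already in the original stirring event.
(b) Not entailed — the water is the patient, not an instrument — Felix used a fork.
(c) Not entailed — 'was photographing' is progressive on an accomplishment; it does not entail the completed 'photographed'.
(d) Not entailed — Felix stirred the water, not the statue; the statue belongs to the photographing event.
(e) Entailed — every conjunct here is already in the original stirring event.

(a), (e)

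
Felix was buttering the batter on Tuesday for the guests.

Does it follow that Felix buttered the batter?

no

'was buttering' is progressive; for an accomplishment like 'butter the batter', it doesn't entail completion.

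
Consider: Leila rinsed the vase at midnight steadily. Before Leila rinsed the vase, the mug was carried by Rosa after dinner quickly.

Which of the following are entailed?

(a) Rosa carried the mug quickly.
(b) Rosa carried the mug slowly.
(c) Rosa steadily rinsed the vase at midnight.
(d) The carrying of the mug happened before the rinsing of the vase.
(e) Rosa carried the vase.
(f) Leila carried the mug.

(a), (d)

(a) Entailed — the original entails any weakening of itself; this just drops 'after dinner'.
(b) Not entailed — 'slowly' adds a manner not in (and inconsistent with) the original.
(c) Not entailed — the passage has Leila rinsing the vase, not Rosa.
(d) Entailed — the narrative places the carrying before the rinsing.
(e) Not entailed — Rosa carried the mug, not the vase; the vase belongs to the rinsing event.
(f) Not entailed — the passage has Rosa carrying the mug, not Leila.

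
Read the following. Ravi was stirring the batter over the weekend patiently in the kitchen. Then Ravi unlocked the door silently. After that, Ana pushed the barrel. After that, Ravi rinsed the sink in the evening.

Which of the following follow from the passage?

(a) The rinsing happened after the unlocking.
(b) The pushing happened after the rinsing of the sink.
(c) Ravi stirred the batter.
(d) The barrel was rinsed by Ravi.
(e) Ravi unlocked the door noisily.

(a), (c)

(a) Entailed — the narrative places the unlocking before the rinsing.
(b) Not entailed — the narrative places the pushing before the rinsing, not after.
(c) Entailed — 'stir' is an activity; 'was stirring' entails that some stirring happened, so 'stirred' holds.
(d) Not entailed — Ravi rinsed the sink, not the barrel; the barrel belongs to the pushing event.
(e) Not entailed — 'noisily' adds a manner not in (and inconsistent with) the original.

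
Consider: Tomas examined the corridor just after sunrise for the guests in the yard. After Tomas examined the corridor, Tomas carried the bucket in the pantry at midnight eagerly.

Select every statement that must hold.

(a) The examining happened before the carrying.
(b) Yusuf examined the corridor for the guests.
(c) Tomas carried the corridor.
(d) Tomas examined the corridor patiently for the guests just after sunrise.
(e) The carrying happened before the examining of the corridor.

(a) Entailed — the narrative places the examining before the carrying.
(b) Not entailed — the passage has Tomas examining the corridor, not Yusuf.
(c) Not entailed — Tomas carried the bucket, not the corridor; the corridor belongs to the examining event.
(d) Not entailed — 'patiently' adds information not in the original event.
(e) Not entailed — the narrative places the examining before the carrying, not after.

(a)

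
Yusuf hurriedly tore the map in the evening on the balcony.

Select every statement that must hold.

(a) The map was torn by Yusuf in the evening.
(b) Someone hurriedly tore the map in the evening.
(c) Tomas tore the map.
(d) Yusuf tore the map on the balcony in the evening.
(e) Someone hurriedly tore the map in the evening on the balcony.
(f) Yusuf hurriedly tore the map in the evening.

(a) Entailed — this follows by dropping conjuncts from the tearing event's description.
(b) Entailed — dropping 'on the balcony' and generalizing the agent leaves a sub-description the original still satisfies.
(c) Not entailed — the passage has Yusuf tearing the map, not Tomas.
(d) Entailed — dropping 'hurriedly' leaves a sub-description the original still satisfies.
(e) Entailed — every conjunct here is already in the original tearing event.
(f) Entailed — the original entails any weakening of itself; this just drops 'on the balcony'.

(a), (b), (d), (e), (f)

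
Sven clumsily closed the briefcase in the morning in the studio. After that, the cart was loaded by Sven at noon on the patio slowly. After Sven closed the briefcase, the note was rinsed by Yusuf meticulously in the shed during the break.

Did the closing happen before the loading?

yes

The narrative orders the closing before the loading.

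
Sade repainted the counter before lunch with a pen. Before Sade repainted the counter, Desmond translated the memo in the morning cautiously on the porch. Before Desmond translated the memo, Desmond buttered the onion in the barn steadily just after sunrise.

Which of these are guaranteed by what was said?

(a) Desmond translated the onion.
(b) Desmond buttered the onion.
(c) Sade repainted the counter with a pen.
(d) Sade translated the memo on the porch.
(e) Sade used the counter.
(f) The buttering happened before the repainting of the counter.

(b), (c), (f)

(a) Not entailed — Desmond translated the memo, not the onion; the onion belongs to the buttering event.
(b) Entailed — dropping 'just after sunrise', 'steadily', 'in the barn' leaves a sub-description the original still satisfies.
(c) Entailed — dropping 'before lunch' leaves a sub-description the original still satisfies.
(d) Not entailed — the passage has Desmond translating the memo, not Sade.
(e) Not entailed — the counter is the patient, not an instrument — Sade used a pen.
(f) Entailed — the narrative places the buttering before the repainting.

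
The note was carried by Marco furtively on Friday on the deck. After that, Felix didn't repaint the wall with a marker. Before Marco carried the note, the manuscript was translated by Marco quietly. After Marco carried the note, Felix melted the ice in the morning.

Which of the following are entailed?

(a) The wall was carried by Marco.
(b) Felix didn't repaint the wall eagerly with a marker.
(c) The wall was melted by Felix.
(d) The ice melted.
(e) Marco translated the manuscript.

(b), (d), (e)

(a) Not entailed — Marco carried the note, not the wall; the wall belongs to the repainting event.
(b) Entailed — under negation, adding a further restriction is entailed: if no such repainting event occurred, none occurred eagerly either.
(c) Not entailed — Felix melted the ice, not the wall; the wall belongs to the repainting event.
(d) Entailed — 'Felix melted the ice' is causative; it entails the inchoative 'the ice melted'.
(e) Entailed — the original entails any weakening of itself; this just drops 'quietly'.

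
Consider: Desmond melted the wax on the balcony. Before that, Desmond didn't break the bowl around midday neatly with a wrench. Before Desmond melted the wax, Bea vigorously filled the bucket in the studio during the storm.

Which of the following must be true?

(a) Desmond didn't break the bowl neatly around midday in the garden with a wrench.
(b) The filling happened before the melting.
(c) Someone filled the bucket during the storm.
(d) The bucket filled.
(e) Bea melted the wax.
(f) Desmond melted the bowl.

(a) Entailed — under negation, adding a further restriction is entailed: if no such breaking event occurred, none occurred in the garden either.
(b) Entailed — the narrative places the filling before the melting.
(c) Entailed — dropping 'in the studio', 'vigorously' and generalizing the agent leaves a sub-description the original still satisfies.
(d) Entailed — 'Bea filled the bucket' is causative; it entails the inchoative 'the bucket filled'.
(e) Not entailed — the passage has Desmond melting the wax, not Bea.
(f) Not entailed — Desmond melted the wax, not the bowl; the bowl belongs to the breaking event.

(a), (b), (c), (d)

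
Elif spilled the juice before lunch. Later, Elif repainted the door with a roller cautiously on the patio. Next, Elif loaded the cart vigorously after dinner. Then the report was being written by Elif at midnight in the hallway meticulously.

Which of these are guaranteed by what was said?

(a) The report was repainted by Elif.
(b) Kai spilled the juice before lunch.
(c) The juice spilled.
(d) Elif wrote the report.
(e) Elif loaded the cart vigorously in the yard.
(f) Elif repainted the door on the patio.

(a) Not entailed — Elif repainted the door, not the report; the report belongs to the writing event.
(b) Not entailed — the passage has Elif spilling the juice, not Kai.
(c) Entailed — 'Elif spilled the juice' is causative; it entails the inchoative 'the juice spilled'.
(d) Not entailed — 'was writing' is progressive on an accomplishment; it does not entail the completed 'wrote'.
(e) Not entailed — 'in the yard' adds information not in the original event.
(f) Entailed — the original entails any weakening of itself; this just drops 'cautiously', 'with a roller'.

(c), (f)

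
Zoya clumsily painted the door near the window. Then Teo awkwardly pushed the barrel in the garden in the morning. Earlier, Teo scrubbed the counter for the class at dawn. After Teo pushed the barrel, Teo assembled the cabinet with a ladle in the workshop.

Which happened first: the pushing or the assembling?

the pushing

The connectives place the pushing before the assembling.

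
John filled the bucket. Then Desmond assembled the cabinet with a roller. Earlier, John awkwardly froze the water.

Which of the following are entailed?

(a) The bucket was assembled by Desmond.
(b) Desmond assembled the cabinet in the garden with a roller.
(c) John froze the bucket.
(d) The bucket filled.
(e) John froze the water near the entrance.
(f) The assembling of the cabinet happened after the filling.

(d), (f)

(a) Not entailed — Desmond assembled the cabinet, not the bucket; the bucket belongs to the filling event.
(b) Not entailed — 'in the garden' adds information not in the original event.
(c) Not entailed — John froze the water, not the bucket; the bucket belongs to the filling event.
(d) Entailed — 'John filled the bucket' is causative; it entails the inchoative 'the bucket filled'.
(e) Not entailed — 'near the entrance' adds information not in the original event.
(f) Entailed — the narrative places the filling before the assembling.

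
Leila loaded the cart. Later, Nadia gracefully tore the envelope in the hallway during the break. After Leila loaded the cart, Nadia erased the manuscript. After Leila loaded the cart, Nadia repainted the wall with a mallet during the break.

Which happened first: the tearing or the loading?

The connectives place the loading before the tearing.

the loading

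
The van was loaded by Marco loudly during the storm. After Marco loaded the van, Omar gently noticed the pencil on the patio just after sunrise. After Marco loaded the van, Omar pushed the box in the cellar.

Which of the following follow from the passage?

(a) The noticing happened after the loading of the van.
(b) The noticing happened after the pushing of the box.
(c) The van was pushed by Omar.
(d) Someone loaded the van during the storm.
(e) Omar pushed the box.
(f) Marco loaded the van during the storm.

(a) Entailed — the narrative places the loading before the noticing.
(b) Not entailed — the narrative doesn't order the pushing relative to the noticing.
(c) Not entailed — Omar pushed the box, not the van; the van belongs to the loading event.
(d) Entailed — this follows by dropping conjuncts from the loading event's description.
(e) Entailed — dropping 'in the cellar' leaves a sub-description the original still satisfies.
(f) Entailed — dropping 'loudly' leaves a sub-description the original still satisfies.

(a), (d), (e), (f)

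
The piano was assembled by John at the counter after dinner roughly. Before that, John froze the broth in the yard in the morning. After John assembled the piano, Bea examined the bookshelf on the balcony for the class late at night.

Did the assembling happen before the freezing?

no

The narrative orders the freezing before the assembling.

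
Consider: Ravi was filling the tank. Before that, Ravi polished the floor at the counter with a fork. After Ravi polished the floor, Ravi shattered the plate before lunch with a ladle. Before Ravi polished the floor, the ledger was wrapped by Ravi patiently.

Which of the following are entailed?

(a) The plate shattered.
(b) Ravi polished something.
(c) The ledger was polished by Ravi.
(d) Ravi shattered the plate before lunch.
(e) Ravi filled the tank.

(a) Entailed — 'Ravi shattered the plate' is causative; it entails the inchoative 'the plate shattered'.
(b) Entailed — every conjunct here is already in the original polishing event.
(c) Not entailed — Ravi polished the floor, not the ledger; the ledger belongs to the wrapping event.
(d) Entailed — dropping 'with a ladle' leaves a sub-description the original still satisfies.
(e) Not entailed — 'was filling' is progressive on an accomplishment; it does not entail the completed 'filled'.

(a), (b), (d)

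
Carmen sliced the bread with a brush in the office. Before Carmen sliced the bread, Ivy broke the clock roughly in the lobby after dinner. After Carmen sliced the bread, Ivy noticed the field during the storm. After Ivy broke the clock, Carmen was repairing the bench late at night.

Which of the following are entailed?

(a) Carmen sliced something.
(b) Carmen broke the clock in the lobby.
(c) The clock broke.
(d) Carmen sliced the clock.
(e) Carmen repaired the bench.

(a), (c)

(a) Entailed — every conjunct here is already in the original slicing event.
(b) Not entailed — the passage has Ivy breaking the clock, not Carmen.
(c) Entailed — 'Ivy broke the clock' is causative; it entails the inchoative 'the clock broke'.
(d) Not entailed — Carmen sliced the bread, not the clock; the clock belongs to the breaking event.
(e) Not entailed — 'was repairing' is progressive on an accomplishment; it does not entail the completed 'repaired'.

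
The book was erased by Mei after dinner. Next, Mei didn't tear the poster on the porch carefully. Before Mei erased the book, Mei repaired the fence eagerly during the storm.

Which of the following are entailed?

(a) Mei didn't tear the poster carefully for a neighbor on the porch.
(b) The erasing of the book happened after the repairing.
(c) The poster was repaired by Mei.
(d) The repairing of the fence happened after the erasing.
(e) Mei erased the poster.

(a) Entailed — under negation, adding a further restriction is entailed: if no such tearing event occurred, none occurred for a neighbor either.
(b) Entailed — the narrative places the repairing before the erasing.
(c) Not entailed — Mei repaired the fence, not the poster; the poster belongs to the tearing event.
(d) Not entailed — the narrative places the repairing before the erasing, not after.
(e) Not entailed — Mei erased the book, not the poster; the poster belongs to the tearing event.

(a), (b)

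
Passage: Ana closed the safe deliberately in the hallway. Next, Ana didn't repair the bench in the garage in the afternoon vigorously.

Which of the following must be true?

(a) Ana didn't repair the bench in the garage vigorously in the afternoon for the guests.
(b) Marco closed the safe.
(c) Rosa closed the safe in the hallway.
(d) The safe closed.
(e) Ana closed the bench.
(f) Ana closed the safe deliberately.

(a) Entailed — under negation, adding a further restriction is entailed: if no such repairing event occurred, none occurred for the guests either.
(b) Not entailed — the passage has Ana closing the safe, not Marco.
(c) Not entailed — the passage has Ana closing the safe, not Rosa.
(d) Entailed — 'Ana closed the safe' is causative; it entails the inchoative 'the safe closed'.
(e) Not entailed — Ana closed the safe, not the bench; the bench belongs to the repairing event.
(f) Entailed — this follows by dropping conjuncts from the closing event's description.

(a), (d), (f)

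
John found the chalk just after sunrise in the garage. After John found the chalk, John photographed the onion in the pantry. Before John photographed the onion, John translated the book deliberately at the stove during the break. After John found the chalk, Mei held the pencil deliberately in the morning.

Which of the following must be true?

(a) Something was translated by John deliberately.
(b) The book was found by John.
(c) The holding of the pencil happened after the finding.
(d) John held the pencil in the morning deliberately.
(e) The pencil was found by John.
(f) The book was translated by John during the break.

(a) Entailed — the original entails any weakening of itself; this just drops 'at the stove', 'during the break' and generalizes the patient.
(b) Not entailed — John found the chalk, not the book; the book belongs to the translating event.
(c) Entailed — the narrative places the finding before the holding.
(d) Not entailed — the passage has Mei holding the pencil, not John.
(e) Not entailed — John found the chalk, not the pencil; the pencil belongs to the holding event.
(f) Entailed — dropping 'at the stove', 'deliberately' leaves a sub-description the original still satisfies.

(a), (c), (f)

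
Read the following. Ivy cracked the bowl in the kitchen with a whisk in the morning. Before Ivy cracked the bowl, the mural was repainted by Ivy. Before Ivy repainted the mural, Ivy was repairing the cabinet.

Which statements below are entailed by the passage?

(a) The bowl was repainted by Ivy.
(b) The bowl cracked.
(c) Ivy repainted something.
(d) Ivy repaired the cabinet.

(a) Not entailed — Ivy repainted the mural, not the bowl; the bowl belongs to the cracking event.
(b) Entailed — 'Ivy cracked the bowl' is causative; it entails the inchoative 'the bowl cracked'.
(c) Entailed — generalizing the patient leaves a sub-description the original still satisfies.
(d) Not entailed — 'was repairing' is progressive on an accomplishment; it does not entail the completed 'repaired'.

(b), (c)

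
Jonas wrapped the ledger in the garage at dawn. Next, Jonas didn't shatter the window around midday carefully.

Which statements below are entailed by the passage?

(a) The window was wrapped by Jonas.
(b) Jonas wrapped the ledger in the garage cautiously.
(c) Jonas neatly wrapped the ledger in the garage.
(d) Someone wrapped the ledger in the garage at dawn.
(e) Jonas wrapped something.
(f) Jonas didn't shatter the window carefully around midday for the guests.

(d), (e), (f)

(a) Not entailed — Jonas wrapped the ledger, not the window; the window belongs to the shattering event.
(b) Not entailed — 'cautiously' adds information not in the original event.
(c) Not entailed — 'neatly' adds information not in the original event.
(d) Entailed — the original entails any weakening of itself; this just generalizes the agent.
(e) Entailed — the original entails any weakening of itself; this just drops 'at dawn', 'in the garage' and generalizes the patient.
(f) Entailed — under negation, adding a further restriction is entailed: if no such shattering event occurred, none occurred for the guests either.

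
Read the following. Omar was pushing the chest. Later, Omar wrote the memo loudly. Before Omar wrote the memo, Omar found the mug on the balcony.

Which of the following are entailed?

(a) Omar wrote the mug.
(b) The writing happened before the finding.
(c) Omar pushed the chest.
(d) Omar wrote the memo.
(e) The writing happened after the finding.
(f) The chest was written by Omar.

(a) Not entailed — Omar wrote the memo, not the mug; the mug belongs to the finding event.
(b) Not entailed — the narrative places the finding before the writing, not after.
(c) Entailed — 'push' is an activity; 'was pushing' entails that some pushing happened, so 'pushed' holds.
(d) Entailed — the original entails any weakening of itself; this just drops 'loudly'.
(e) Entailed — the narrative places the finding before the writing.
(f) Not entailed — Omar wrote the memo, not the chest; the chest belongs to the pushing event.

(c), (d), (e)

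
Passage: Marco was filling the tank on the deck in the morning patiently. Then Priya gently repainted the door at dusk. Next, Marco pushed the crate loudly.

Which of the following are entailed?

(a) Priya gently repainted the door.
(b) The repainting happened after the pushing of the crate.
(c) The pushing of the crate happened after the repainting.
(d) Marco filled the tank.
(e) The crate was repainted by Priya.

(a), (c)

(a) Entailed — every conjunct here is already in the original repainting event.
(b) Not entailed — the narrative places the repainting before the pushing, not after.
(c) Entailed — the narrative places the repainting before the pushing.
(d) Not entailed — 'was filling' is progressive on an accomplishment; it does not entail the completed 'filled'.
(e) Not entailed — Priya repainted the door, not the crate; the crate belongs to the pushing event.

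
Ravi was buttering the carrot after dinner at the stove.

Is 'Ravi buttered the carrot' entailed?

'was buttering' is progressive; for an accomplishment like 'butter the carrot', it doesn't entail completion.

no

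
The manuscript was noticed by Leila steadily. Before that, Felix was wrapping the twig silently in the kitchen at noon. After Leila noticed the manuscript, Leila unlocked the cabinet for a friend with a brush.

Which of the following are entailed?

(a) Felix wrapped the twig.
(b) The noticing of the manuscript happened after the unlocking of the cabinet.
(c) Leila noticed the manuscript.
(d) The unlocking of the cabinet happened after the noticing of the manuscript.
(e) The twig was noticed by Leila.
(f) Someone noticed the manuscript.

(c), (d), (f)

(a) Not entailed — 'was wrapping' is progressive on an accomplishment; it does not entail the completed 'wrapped'.
(b) Not entailed — the narrative places the noticing before the unlocking, not after.
(c) Entailed — dropping 'steadily' leaves a sub-description the original still satisfies.
(d) Entailed — the narrative places the noticing before the unlocking.
(e) Not entailed — Leila noticed the manuscript, not the twig; the twig belongs to the wrapping event.
(f) Entailed — dropping 'steadily' and generalizing the agent leaves a sub-description the original still satisfies.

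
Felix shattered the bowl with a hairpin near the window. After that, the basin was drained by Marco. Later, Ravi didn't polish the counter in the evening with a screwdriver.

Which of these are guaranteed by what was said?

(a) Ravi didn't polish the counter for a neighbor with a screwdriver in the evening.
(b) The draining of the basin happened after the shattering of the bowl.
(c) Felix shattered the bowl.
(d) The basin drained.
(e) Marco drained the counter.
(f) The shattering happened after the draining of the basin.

(a), (b), (c), (d)

(a) Entailed — under negation, adding a further restriction is entailed: if no such polishing event occurred, none occurred for a neighbor either.
(b) Entailed — the narrative places the shattering before the draining.
(c) Entailed — this follows by dropping conjuncts from the shattering event's description.
(d) Entailed — 'Marco drained the basin' is causative; it entails the inchoative 'the basin drained'.
(e) Not entailed — Marco drained the basin, not the counter; the counter belongs to the polishing event.
(f) Not entailed — the narrative places the shattering before the draining, not after.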